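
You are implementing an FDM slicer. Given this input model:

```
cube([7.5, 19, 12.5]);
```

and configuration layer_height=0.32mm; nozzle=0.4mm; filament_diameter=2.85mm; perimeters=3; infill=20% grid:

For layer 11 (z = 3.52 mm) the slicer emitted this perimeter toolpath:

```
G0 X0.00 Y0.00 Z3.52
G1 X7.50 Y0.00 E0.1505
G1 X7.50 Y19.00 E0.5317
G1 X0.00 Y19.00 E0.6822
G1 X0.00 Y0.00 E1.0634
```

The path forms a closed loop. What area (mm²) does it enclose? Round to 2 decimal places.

Apply the shoelace formula to the sequence of (X, Y) vertices; enclosed area = 142.50 mm².

142.50 mm²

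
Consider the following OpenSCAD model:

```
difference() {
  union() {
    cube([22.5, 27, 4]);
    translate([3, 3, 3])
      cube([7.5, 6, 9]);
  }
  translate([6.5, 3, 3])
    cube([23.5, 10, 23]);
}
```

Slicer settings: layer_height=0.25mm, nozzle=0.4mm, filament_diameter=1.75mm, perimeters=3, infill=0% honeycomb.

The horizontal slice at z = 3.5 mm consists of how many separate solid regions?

At z = 3.5 mm: the cube (footprint 22.5×27) is included at this height; the cube at (3, 3) (footprint 7.5×6) is included at this height; Combining (union): the 7.5×6 cube at (3, 3) lies entirely inside the 22.5×27 cube, so the union is just the 22.5×27 cube — 1 connected region; the 23.5×10 cube at (6.5, 3) contributes its full rectangle; After the difference (first − rest): starting from the result so far, the 23.5×10 cube at (6.5, 3) partially overlaps it — only the 160.00 mm² overlap (of its 235.00 mm²) is removed, clipping the outline — 1 connected region. The result has 1 disconnected region.

1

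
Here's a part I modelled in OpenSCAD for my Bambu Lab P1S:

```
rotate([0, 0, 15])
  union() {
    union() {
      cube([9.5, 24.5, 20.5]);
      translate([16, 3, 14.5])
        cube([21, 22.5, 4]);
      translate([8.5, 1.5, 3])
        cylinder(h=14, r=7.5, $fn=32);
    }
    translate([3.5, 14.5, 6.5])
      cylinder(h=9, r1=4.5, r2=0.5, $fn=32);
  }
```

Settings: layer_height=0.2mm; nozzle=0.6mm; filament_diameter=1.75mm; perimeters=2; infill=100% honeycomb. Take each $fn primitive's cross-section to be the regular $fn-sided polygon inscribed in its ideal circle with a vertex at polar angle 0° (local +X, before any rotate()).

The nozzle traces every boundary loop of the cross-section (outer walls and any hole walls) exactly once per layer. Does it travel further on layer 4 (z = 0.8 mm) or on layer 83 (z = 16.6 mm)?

layer 83 (z = 16.6 mm)

Layer 4 (z = 0.8): the cube (footprint 9.5×24.5) is included at this height (perimeter 68.00 mm); the cube at (16, 3) does not reach this height (z outside [14.5, 18.5]); the cylinder at (8.5, 1.5) is absent (z outside [3, 17]); Taking the union: only the 9.5×24.5 cube is present, so the union is just that shape — boundary = 68.00 mm; the cone at (3.5, 14.5) is not intersected at this z (z outside [6.5, 15.5]); Merging all regions: only that combined region is present, so the union is just that shape — boundary = 68.00 mm; (whole slice rotated 15° about Z — lengths, areas and connectivity unchanged). So its perimeter = 68.00 mm. Layer 83 (z = 16.6): the cube (footprint 9.5×24.5) is included at this height (perimeter 68.00 mm); the cube at (16, 3) is present — its section is the full 21×22.5 rectangle (perimeter 87.00 mm); the r=7.5 cylinder at (8.5, 1.5) contributes a regular 32-gon of circumradius 7.5 (perimeter = 2·32·7.500·sin(180°/32) = 47.05 mm); Taking the union: the regions partially overlap (shared area 63.99 mm²), so the edge portions inside another operand are dropped and the merged outline is re-measured after clipping — boundary = 170.53 mm; the cone at (3.5, 14.5) does not reach this height (z outside [6.5, 15.5]); Merging all regions: only the result so far is present, so the union is just that shape — boundary = 170.53 mm; (whole slice rotated 15° about Z — lengths, areas and connectivity unchanged). So its perimeter = 170.53 mm. Layer 83 is larger (170.53 vs 68.00 mm).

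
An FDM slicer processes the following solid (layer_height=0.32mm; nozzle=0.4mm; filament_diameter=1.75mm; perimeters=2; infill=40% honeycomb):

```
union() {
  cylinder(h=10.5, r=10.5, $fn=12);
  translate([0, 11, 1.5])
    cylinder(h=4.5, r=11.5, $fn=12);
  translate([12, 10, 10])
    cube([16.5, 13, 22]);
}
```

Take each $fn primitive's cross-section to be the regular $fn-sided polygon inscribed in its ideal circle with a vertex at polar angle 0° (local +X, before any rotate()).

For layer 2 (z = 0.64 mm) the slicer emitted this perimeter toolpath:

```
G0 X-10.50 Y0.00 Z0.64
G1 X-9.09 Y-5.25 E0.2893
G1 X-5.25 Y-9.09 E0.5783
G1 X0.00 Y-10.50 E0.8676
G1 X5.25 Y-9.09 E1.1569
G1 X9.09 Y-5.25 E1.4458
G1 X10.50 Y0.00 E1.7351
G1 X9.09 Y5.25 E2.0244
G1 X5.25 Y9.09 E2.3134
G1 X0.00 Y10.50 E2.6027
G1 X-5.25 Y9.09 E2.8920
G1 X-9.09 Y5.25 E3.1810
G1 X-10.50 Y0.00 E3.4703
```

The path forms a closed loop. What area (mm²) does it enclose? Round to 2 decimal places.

Apply the shoelace formula to the sequence of (X, Y) vertices; enclosed area = 330.63 mm².

330.63 mm²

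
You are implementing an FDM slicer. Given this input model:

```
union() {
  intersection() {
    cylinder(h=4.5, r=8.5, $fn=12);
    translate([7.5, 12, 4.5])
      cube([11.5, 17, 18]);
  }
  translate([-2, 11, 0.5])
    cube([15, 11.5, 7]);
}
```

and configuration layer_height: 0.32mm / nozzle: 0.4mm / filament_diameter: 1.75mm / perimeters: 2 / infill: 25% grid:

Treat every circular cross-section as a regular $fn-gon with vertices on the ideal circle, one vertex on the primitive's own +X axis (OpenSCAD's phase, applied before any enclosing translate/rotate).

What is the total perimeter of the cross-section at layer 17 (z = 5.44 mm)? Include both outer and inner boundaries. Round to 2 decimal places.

53.00 mm

At z = 5.44 mm: the cylinder is absent (z outside [0, 4.5]); the 11.5×17 cube at (7.5, 12) contributes its full rectangle (perimeter 57.00 mm); Keeping only the common overlap: at least one operand is absent at this height, so nothing remains; the cube at (-2, 11) (footprint 15×11.5) is included at this height (perimeter 53.00 mm); Taking the union: only the 15×11.5 cube at (-2, 11) is present, so the union is just that shape — boundary = 53.00 mm. Overall, the cross-section is a single solid region. Total boundary length (outer) = 53.00 mm.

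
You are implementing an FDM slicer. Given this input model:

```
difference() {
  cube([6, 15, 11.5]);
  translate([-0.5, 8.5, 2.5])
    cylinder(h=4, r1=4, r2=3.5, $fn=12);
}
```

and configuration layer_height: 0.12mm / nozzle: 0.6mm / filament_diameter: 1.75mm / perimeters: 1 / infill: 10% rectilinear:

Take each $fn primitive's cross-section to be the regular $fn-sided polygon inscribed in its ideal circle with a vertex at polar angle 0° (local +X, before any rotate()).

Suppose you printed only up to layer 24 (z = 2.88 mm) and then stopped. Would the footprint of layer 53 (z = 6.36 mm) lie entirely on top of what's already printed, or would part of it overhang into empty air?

part overhangs

Compare the two slices. At z = 2.88: the cube (footprint 6×15) is included at this height (area 90.00 mm²); the cone at (-0.5, 8.5): at t=0.095 of its height the radius interpolates to r₁+(r₂−r₁)t = 3.953, giving a regular 12-gon of that circumradius (area = (12/2)·3.953²·sin(360°/12) = 46.87 mm²); Subtracting the remaining from the first: starting from the 6×15 cube (90.00 mm²), the cone at (-0.5, 8.5) partially overlaps it — only the 19.55 mm² overlap (of its 46.87 mm²) is removed, clipping the outline — area = 70.45 mm². At z = 6.36: the 6×15 cube contributes its full rectangle (area 90.00 mm²); the cone at (-0.5, 8.5) contributes a regular 12-gon of circumradius 3.518 (interpolated between r1=4 and r2=3.5 at t=0.965) (area = (12/2)·3.518²·sin(360°/12) = 37.12 mm²); Subtracting the remaining from the first: starting from the 6×15 cube (90.00 mm²), the cone at (-0.5, 8.5) partially overlaps it — only the 15.11 mm² overlap (of its 37.12 mm²) is removed, clipping the outline — area = 74.89 mm². Checking containment: at z = 6.36 the cross-section extends beyond the z = 2.88 cross-section by about 4.44 mm².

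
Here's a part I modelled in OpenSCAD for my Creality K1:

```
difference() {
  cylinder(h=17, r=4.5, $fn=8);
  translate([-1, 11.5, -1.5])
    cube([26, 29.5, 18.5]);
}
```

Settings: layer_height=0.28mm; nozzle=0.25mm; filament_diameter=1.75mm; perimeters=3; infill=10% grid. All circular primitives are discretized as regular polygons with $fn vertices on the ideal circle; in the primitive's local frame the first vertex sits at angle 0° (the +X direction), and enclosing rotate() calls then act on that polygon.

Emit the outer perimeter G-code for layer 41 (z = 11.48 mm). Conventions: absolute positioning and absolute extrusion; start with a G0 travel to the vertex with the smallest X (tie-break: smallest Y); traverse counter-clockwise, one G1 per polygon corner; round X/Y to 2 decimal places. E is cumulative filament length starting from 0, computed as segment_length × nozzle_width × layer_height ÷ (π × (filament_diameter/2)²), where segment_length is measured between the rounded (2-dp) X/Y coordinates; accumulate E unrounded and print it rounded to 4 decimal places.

At z = 11.48 mm: the r=4.5 cylinder gives a regular 8-gon of circumradius 4.5 (constant along its height); the 26×29.5 cube at (-1, 11.5) contributes its full rectangle; Taking the first minus the rest: starting from the r=4.5 cylinder, the 26×29.5 cube at (-1, 11.5) misses the remaining region (no effect) — 1 connected region. The outline is a single polygon with 8 vertices. Extrusion per mm of travel: 0.25 × 0.28 / (π × 0.875²) = 0.029103. Accumulating E over each segment gives final E = 0.8016.

G0 X-4.50 Y0.00 Z11.48
G1 X-3.18 Y-3.18 E0.1002
G1 X0.00 Y-4.50 E0.2004
G1 X3.18 Y-3.18 E0.3006
G1 X4.50 Y0.00 E0.4008
G1 X3.18 Y3.18 E0.5010
G1 X0.00 Y4.50 E0.6012
G1 X-3.18 Y3.18 E0.7014
G1 X-4.50 Y0.00 E0.8016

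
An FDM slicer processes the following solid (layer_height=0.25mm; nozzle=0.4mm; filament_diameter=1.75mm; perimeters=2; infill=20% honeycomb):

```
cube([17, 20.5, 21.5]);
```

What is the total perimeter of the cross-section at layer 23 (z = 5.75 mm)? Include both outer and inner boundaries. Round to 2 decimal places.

75.00 mm

At z = 5.75 mm: the cube (footprint 17×20.5) is included at this height (perimeter 75.00 mm). Overall, the cross-section is a single solid region. Total boundary length (outer) = 75.00 mm.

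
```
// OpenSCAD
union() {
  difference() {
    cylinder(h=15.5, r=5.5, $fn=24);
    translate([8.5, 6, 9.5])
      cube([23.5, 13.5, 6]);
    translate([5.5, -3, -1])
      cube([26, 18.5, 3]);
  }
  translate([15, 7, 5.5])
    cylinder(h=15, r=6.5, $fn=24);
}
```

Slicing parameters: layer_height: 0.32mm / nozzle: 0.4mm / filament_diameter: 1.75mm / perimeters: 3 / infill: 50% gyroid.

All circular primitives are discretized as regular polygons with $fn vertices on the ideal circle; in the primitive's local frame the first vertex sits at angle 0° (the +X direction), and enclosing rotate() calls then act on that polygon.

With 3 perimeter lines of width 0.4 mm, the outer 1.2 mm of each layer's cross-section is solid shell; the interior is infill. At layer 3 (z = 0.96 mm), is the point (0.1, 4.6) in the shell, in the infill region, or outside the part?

At z = 0.96 mm: the r=5.5 cylinder contributes a regular 24-gon of circumradius 5.5; the cube at (8.5, 6) is not intersected at this z (z outside [9.5, 15.5]); the 26×18.5 cube at (5.5, -3) contributes its full rectangle; Subtracting the remaining from the first: starting from the r=5.5 cylinder, the 26×18.5 cube at (5.5, -3) misses the remaining region (no effect) — 1 connected region; the cylinder at (15, 7) is not intersected at this z (z outside [5.5, 20.5]); Combining (union): only the result so far is present, so the union is just that shape — 1 connected region. Overall, the cross-section is a single solid region. The nearest boundary edge runs (0.00, 5.50)→(1.42, 5.31); distance from the point to it = 0.88 mm. The point is inside the cross-section, 0.88 mm from the nearest boundary — within the 1.2 mm shell band (3 × 0.4).

shell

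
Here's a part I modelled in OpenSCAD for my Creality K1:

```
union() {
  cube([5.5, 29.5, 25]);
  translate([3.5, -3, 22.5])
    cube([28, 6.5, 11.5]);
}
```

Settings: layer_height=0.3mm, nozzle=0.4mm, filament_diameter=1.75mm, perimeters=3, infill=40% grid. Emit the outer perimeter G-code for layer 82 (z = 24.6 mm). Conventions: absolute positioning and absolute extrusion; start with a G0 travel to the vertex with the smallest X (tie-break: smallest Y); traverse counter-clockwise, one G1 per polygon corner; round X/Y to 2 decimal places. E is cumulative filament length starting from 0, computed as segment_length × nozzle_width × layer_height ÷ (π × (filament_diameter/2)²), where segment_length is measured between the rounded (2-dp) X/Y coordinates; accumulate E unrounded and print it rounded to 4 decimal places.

G0 X0.00 Y0.00 Z24.60
G1 X3.50 Y0.00 E0.1746
G1 X3.50 Y-3.00 E0.3243
G1 X31.50 Y-3.00 E1.7212
G1 X31.50 Y3.50 E2.0455
G1 X5.50 Y3.50 E3.3426
G1 X5.50 Y29.50 E4.6398
G1 X0.00 Y29.50 E4.9142
G1 X0.00 Y0.00 E6.3859

At z = 24.6 mm: the 5.5×29.5 cube contributes its full rectangle; the cube at (3.5, -3) is present — its section is the full 28×6.5 rectangle; Merging all regions: the regions partially overlap (shared area 7.00 mm²), so overlapping operands fuse into one piece — 1 connected region. The outline is a single polygon with 8 vertices. Extrusion per mm of travel: 0.4 × 0.3 / (π × 0.875²) = 0.049890. Accumulating E over each segment gives final E = 6.3859.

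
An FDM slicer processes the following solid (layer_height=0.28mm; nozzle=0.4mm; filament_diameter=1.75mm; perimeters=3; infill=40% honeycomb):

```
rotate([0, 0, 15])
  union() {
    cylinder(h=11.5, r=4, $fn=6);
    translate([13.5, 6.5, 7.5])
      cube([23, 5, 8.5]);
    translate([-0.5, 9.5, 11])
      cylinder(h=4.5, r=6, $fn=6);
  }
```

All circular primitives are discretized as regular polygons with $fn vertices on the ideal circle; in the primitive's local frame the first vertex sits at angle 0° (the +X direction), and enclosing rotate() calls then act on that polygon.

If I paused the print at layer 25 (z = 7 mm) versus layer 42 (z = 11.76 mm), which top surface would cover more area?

layer 42 (z = 11.76 mm)

Layer 25 (z = 7): the cylinder: section is a regular 6-gon, circumradius r=4 (area = (6/2)·4.000²·sin(360°/6) = 41.57 mm²); the cube at (13.5, 6.5) does not reach this height (z outside [7.5, 16]); the cylinder at (-0.5, 9.5) is not intersected at this z (z outside [11, 15.5]); Combining (union): only the r=4 cylinder is present, so the union is just that shape — area = 41.57 mm²; (rotated 15° about Z; rotation is an isometry so areas/perimeters/island counts are preserved). So its area = 41.57 mm². Layer 42 (z = 11.76): the cylinder is absent (z outside [0, 11.5]); the cube at (13.5, 6.5) (footprint 23×5) is included at this height (area 115.00 mm²); the cylinder at (-0.5, 9.5): section is a regular 6-gon, circumradius r=6 (area = (6/2)·6.000²·sin(360°/6) = 93.53 mm²); Merging all regions: the 2 present regions are separate (no shared area or edge), so areas and boundary lengths simply add and each stays a separate island — area = 208.53 mm²; (whole slice rotated 15° about Z — lengths, areas and connectivity unchanged). So its area = 208.53 mm². Layer 42 is larger (208.53 vs 41.57 mm²).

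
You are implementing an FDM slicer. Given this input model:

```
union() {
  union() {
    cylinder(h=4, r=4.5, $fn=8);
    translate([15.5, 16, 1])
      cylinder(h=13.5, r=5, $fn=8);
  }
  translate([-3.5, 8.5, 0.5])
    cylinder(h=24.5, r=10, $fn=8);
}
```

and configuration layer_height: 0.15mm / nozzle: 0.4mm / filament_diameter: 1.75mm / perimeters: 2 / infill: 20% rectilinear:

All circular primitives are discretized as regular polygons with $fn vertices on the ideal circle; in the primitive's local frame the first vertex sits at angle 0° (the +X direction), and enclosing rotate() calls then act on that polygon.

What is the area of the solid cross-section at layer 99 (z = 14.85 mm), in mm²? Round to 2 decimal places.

282.84 mm²

At z = 14.85 mm: the cylinder is not intersected at this z (z outside [0, 4]); the cylinder at (15.5, 16) does not reach this height (z outside [1, 14.5]); Taking the union: nothing is present at this height; the r=10 cylinder at (-3.5, 8.5) gives a regular 8-gon of circumradius 10 (constant along its height) (area = (8/2)·10.000²·sin(360°/8) = 282.84 mm²); Merging all regions: only the r=10 cylinder at (-3.5, 8.5) is present, so the union is just that shape — area = 282.84 mm². Overall, the cross-section is a single solid region. Net area = 282.84 mm².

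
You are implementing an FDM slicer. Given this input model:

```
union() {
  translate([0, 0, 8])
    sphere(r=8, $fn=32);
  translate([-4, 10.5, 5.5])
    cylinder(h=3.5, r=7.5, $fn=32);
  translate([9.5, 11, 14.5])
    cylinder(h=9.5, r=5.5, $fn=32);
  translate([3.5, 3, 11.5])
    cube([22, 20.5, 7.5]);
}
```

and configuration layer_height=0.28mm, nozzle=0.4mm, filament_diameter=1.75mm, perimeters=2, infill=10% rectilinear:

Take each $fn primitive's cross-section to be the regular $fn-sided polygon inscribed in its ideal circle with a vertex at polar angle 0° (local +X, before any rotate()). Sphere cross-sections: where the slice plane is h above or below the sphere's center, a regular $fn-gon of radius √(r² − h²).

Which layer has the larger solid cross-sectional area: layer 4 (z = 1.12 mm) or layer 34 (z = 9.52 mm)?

Layer 4 (z = 1.12): the sphere: section is a regular 32-gon, circumradius = √(r²−h²) = √(8²−6.88²) = 4.082 (area = (32/2)·4.082²·sin(360°/32) = 52.02 mm²); the cylinder at (-4, 10.5) is not intersected at this z (z outside [5.5, 9]); the cylinder at (9.5, 11) is not intersected at this z (z outside [14.5, 24]); the cube at (3.5, 3) does not reach this height (z outside [11.5, 19]); Merging all regions: only the r=8 sphere is present, so the union is just that shape — area = 52.02 mm². So its area = 52.02 mm². Layer 34 (z = 9.52): the r=8 sphere contributes a regular 32-gon of circumradius √(8²−1.52²) = 7.854 (area = (32/2)·7.854²·sin(360°/32) = 192.56 mm²); the cylinder at (-4, 10.5) is absent (z outside [5.5, 9]); the cylinder at (9.5, 11) does not reach this height (z outside [14.5, 24]); the cube at (3.5, 3) does not reach this height (z outside [11.5, 19]); Taking the union: only the r=8 sphere is present, so the union is just that shape — area = 192.56 mm². So its area = 192.56 mm². Layer 34 is larger (192.56 vs 52.02 mm²).

layer 34 (z = 9.52 mm)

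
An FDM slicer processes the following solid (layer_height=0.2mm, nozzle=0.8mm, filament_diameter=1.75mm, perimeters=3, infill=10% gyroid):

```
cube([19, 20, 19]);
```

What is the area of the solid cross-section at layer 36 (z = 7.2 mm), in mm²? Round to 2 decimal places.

At z = 7.2 mm: the cube is present — its section is the full 19×20 rectangle (area 380.00 mm²). Overall, the cross-section is a single solid region. Net area = 380.00 mm².

380.00 mm²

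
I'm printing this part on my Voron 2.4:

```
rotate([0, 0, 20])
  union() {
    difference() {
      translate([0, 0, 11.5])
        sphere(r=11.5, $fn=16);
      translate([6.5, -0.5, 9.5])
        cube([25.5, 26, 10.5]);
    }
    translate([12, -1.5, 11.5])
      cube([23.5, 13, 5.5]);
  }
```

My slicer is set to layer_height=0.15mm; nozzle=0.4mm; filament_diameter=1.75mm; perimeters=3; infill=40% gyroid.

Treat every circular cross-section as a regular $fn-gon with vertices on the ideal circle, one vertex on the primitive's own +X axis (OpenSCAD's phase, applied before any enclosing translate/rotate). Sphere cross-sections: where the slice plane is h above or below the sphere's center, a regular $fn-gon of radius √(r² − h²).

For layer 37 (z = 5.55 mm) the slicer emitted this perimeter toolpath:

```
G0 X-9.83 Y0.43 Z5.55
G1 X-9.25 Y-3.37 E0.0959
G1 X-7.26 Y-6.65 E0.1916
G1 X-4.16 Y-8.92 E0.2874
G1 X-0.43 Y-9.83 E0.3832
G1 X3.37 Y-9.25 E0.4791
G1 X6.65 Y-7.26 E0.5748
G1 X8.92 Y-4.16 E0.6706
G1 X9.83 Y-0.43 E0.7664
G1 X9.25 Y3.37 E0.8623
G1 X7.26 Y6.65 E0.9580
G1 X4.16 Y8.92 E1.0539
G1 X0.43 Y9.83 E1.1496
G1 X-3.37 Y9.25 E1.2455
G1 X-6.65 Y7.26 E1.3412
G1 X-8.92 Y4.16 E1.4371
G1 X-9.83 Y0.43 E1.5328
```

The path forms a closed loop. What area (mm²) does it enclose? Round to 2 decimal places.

Apply the shoelace formula to the sequence of (X, Y) vertices; enclosed area = 296.61 mm².

296.61 mm²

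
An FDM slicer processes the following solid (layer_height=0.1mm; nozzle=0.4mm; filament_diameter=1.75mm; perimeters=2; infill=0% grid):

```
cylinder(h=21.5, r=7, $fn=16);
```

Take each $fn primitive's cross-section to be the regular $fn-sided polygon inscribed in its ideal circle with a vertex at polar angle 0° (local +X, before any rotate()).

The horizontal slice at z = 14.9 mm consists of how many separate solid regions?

1

At z = 14.9 mm: the r=7 cylinder contributes a regular 16-gon of circumradius 7. The result has 1 disconnected region.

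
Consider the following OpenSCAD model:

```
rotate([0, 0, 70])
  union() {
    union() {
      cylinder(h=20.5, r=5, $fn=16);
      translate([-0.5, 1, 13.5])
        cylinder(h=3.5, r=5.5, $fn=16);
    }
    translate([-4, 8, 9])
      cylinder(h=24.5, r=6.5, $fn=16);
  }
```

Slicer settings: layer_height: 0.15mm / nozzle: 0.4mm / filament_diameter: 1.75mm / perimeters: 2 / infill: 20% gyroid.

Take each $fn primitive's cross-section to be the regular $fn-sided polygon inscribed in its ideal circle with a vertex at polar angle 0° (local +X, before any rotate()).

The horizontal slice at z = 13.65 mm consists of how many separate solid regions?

At z = 13.65 mm: the r=5 cylinder contributes a regular 16-gon of circumradius 5; the r=5.5 cylinder at (-0.5, 1) contributes a regular 16-gon of circumradius 5.5; Merging all regions: the regions partially overlap (shared area 71.82 mm²), so overlapping operands fuse into one piece — 1 connected region; the r=6.5 cylinder at (-4, 8) contributes a regular 16-gon of circumradius 6.5; Merging all regions: the regions partially overlap (shared area 24.64 mm²), so overlapping operands fuse into one piece — 1 connected region; (rotated 70° about Z; rotation is an isometry so areas/perimeters/island counts are preserved). The result has 1 disconnected region.

1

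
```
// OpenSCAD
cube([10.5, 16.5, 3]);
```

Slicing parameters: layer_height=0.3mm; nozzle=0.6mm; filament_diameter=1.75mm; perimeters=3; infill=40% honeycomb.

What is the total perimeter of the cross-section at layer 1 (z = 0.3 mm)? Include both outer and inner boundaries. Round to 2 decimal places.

54.00 mm

At z = 0.3 mm: the 10.5×16.5 cube contributes its full rectangle (perimeter 54.00 mm). Overall, the cross-section is a single solid region. Total boundary length (outer) = 54.00 mm.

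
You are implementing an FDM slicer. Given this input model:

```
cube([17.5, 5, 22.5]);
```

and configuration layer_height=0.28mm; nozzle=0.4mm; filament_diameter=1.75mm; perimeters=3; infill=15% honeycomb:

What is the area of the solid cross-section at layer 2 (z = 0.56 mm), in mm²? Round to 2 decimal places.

87.50 mm²

At z = 0.56 mm: the cube (footprint 17.5×5) is included at this height (area 87.50 mm²). Overall, the cross-section is a single solid region. Net area = 87.50 mm².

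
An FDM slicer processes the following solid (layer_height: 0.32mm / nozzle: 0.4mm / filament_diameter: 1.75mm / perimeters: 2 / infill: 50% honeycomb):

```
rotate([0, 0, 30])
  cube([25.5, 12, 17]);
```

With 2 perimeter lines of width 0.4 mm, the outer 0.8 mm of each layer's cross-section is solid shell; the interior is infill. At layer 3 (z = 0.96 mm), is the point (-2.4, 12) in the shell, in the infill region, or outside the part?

At z = 0.96 mm: the cube (footprint 25.5×12) is included at this height; (rotated 30° about Z; rotation is an isometry so areas/perimeters/island counts are preserved). Overall, the cross-section is a single solid region. Undo the 30° rotation: the query point maps to (3.922, 11.592) in the un-rotated model frame. The nearest boundary edge runs (25.50, 12.00)→(0.00, 12.00); distance from the point to it = 0.41 mm. The point is inside the cross-section, 0.41 mm from the nearest boundary — within the 0.8 mm shell band (2 × 0.4).

shell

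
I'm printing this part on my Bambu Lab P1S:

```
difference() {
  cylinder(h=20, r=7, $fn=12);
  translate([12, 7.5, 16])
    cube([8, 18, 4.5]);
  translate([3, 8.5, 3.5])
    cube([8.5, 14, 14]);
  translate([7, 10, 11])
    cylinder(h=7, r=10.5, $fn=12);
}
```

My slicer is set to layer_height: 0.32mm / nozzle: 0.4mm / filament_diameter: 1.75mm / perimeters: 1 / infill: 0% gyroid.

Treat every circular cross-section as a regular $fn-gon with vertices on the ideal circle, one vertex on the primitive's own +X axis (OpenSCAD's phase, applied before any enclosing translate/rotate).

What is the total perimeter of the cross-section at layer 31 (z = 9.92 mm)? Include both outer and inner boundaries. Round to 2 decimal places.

At z = 9.92 mm: the r=7 cylinder contributes a regular 12-gon of circumradius 7 (perimeter = 2·12·7.000·sin(180°/12) = 43.48 mm); the cube at (12, 7.5) does not reach this height (z outside [16, 20.5]); the cube at (3, 8.5) (footprint 8.5×14) is included at this height (perimeter 45.00 mm); the cylinder at (7, 10) is not intersected at this z (z outside [11, 18]); After the difference (first − rest): starting from the r=7 cylinder, the 8.5×14 cube at (3, 8.5) misses the remaining region (no effect) — boundary = 43.48 mm. Overall, the cross-section is a single solid region. Total boundary length (outer) = 43.48 mm.

43.48 mm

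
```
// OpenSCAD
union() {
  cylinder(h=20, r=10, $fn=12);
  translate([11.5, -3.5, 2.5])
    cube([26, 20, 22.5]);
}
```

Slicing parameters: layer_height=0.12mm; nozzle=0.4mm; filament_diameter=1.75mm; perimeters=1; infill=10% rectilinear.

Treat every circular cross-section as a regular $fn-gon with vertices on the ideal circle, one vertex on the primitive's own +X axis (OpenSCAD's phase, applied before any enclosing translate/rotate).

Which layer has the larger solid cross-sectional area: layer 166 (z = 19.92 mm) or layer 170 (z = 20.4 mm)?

Layer 166 (z = 19.92): the cylinder: section is a regular 12-gon, circumradius r=10 (area = (12/2)·10.000²·sin(360°/12) = 300.00 mm²); the 26×20 cube at (11.5, -3.5) contributes its full rectangle (area 520.00 mm²); Merging all regions: the 2 present regions are separate (no shared area or edge), so areas and boundary lengths simply add and each stays a separate island — area = 820.00 mm². So its area = 820.00 mm². Layer 170 (z = 20.4): the cylinder is absent (z outside [0, 20]); the cube at (11.5, -3.5) is present — its section is the full 26×20 rectangle (area 520.00 mm²); Combining (union): only the 26×20 cube at (11.5, -3.5) is present, so the union is just that shape — area = 520.00 mm². So its area = 520.00 mm². Layer 166 is larger (820.00 vs 520.00 mm²).

layer 166 (z = 19.92 mm)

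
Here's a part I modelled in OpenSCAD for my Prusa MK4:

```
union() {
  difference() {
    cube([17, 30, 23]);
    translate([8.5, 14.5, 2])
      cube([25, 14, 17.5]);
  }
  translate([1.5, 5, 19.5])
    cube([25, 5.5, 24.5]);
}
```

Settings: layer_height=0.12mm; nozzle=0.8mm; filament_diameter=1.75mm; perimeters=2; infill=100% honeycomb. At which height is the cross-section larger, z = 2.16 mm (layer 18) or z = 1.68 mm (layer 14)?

Layer 18 (z = 2.16): the 17×30 cube contributes its full rectangle (area 510.00 mm²); the cube at (8.5, 14.5) is present — its section is the full 25×14 rectangle (area 350.00 mm²); After the difference (first − rest): starting from the 17×30 cube (510.00 mm²), the 25×14 cube at (8.5, 14.5) partially overlaps it — only the 119.00 mm² overlap (of its 350.00 mm²) is removed, clipping the outline — area = 391.00 mm²; the cube at (1.5, 5) is not intersected at this z (z outside [19.5, 44]); Merging all regions: only the result so far is present, so the union is just that shape — area = 391.00 mm². So its area = 391.00 mm². Layer 14 (z = 1.68): the cube is present — its section is the full 17×30 rectangle (area 510.00 mm²); the cube at (8.5, 14.5) is absent (z outside [2, 19.5]); Taking the first minus the rest: none of the subtracted shapes is present at this height, so the 17×30 cube is unchanged — area = 510.00 mm²; the cube at (1.5, 5) is not intersected at this z (z outside [19.5, 44]); Combining (union): only the result so far is present, so the union is just that shape — area = 510.00 mm². So its area = 510.00 mm². Layer 14 is larger (510.00 vs 391.00 mm²).

layer 14 (z = 1.68 mm)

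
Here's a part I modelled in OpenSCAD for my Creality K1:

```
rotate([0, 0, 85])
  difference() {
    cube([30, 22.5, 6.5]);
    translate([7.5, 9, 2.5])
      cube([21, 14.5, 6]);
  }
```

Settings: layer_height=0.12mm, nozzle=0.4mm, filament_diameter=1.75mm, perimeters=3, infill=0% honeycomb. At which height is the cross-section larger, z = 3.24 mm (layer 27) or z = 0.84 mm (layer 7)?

layer 7 (z = 0.84 mm)

Layer 27 (z = 3.24): the 30×22.5 cube contributes its full rectangle (area 675.00 mm²); the cube at (7.5, 9) (footprint 21×14.5) is included at this height (area 304.50 mm²); After the difference (first − rest): starting from the 30×22.5 cube (675.00 mm²), the 21×14.5 cube at (7.5, 9) partially overlaps it — only the 283.50 mm² overlap (of its 304.50 mm²) is removed, clipping the outline — area = 391.50 mm²; (whole slice rotated 85° about Z — lengths, areas and connectivity unchanged). So its area = 391.50 mm². Layer 7 (z = 0.84): the cube (footprint 30×22.5) is included at this height (area 675.00 mm²); the cube at (7.5, 9) does not reach this height (z outside [2.5, 8.5]); Subtracting the remaining from the first: none of the subtracted shapes is present at this height, so the 30×22.5 cube is unchanged — area = 675.00 mm²; (whole slice rotated 85° about Z — lengths, areas and connectivity unchanged). So its area = 675.00 mm². Layer 7 is larger (675.00 vs 391.50 mm²).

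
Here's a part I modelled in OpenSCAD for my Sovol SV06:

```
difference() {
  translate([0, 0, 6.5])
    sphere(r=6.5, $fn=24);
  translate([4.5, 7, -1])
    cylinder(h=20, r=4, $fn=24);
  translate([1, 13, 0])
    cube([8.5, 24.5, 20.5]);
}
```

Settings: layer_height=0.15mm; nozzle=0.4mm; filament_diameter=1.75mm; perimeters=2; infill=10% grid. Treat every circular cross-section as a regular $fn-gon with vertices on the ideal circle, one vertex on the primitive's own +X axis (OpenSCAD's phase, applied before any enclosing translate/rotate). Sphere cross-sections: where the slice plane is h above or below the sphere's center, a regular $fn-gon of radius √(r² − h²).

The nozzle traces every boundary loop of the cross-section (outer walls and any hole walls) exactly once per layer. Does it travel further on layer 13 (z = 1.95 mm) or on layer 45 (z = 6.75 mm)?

layer 45 (z = 6.75 mm)

Layer 13 (z = 1.95): the r=6.5 sphere slices to a regular 24-gon of circumradius 4.642 (√(r²−h²) with h=4.55 from center) (perimeter = 2·24·4.642·sin(180°/24) = 29.08 mm); the r=4 cylinder at (4.5, 7) gives a regular 24-gon of circumradius 4 (constant along its height) (perimeter = 2·24·4.000·sin(180°/24) = 25.06 mm); the cube at (1, 13) (footprint 8.5×24.5) is included at this height (perimeter 66.00 mm); Subtracting the remaining from the first: starting from the r=6.5 sphere, the r=4 cylinder at (4.5, 7) partially overlaps it — only the 0.39 mm² overlap (of its 49.69 mm²) is removed, clipping the outline; the 8.5×24.5 cube at (1, 13) misses the remaining region (no effect) — boundary = 29.09 mm. So its perimeter = 29.09 mm. Layer 45 (z = 6.75): the sphere: section is a regular 24-gon, circumradius = √(r²−h²) = √(6.5²−0.25²) = 6.495 (perimeter = 2·24·6.495·sin(180°/24) = 40.69 mm); the cylinder at (4.5, 7): section is a regular 24-gon, circumradius r=4 (perimeter = 2·24·4.000·sin(180°/24) = 25.06 mm); the 8.5×24.5 cube at (1, 13) contributes its full rectangle (perimeter 66.00 mm); After the difference (first − rest): starting from the r=6.5 sphere, the r=4 cylinder at (4.5, 7) partially overlaps it — only the 8.73 mm² overlap (of its 49.69 mm²) is removed, clipping the outline; the 8.5×24.5 cube at (1, 13) misses the remaining region (no effect) — boundary = 41.27 mm. So its perimeter = 41.27 mm. Layer 45 is larger (41.27 vs 29.09 mm).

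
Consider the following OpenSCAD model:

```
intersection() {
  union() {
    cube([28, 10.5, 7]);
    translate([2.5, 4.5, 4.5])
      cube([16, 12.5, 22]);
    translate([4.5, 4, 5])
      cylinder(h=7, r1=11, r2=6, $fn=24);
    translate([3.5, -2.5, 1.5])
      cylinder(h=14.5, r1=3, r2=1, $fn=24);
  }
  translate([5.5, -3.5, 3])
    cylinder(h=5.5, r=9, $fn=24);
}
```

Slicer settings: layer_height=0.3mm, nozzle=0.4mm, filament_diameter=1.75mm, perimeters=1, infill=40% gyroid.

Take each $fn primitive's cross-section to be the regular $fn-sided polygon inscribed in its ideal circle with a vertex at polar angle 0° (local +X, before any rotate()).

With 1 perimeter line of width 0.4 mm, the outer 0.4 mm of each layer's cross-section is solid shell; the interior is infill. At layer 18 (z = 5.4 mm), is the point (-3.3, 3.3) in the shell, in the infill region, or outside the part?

outside

At z = 5.4 mm: the cube is present — its section is the full 28×10.5 rectangle; the cube at (2.5, 4.5) is present — its section is the full 16×12.5 rectangle; the cone at (4.5, 4) (r1=11→r2=6) has section circumradius 10.714 here — a regular 24-gon; the cone at (3.5, -2.5): at t=0.269 of its height the radius interpolates to r₁+(r₂−r₁)t = 2.462, giving a regular 24-gon of that circumradius; Taking the union: the regions partially overlap (shared area 300.97 mm²), so overlapping operands fuse into one piece — 1 connected region; the r=9 cylinder at (5.5, -3.5) contributes a regular 24-gon of circumradius 9; Keeping only the common overlap: the r=9 cylinder at (5.5, -3.5) partially overlaps the result so far; clipping to the common part keeps 155.46 mm² — 1 connected region. Overall, the cross-section is a single solid region. The nearest boundary edge runs (-2.29, 1.00)→(-0.86, 2.86); distance from the point to it = 2.20 mm. The point is not inside any of the regions above, so it lies outside the cross-section (2.20 mm from the nearest boundary).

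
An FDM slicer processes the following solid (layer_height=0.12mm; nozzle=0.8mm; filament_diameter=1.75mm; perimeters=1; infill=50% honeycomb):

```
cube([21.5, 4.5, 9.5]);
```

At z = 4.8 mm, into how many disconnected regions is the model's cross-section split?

1

At z = 4.8 mm: the cube (footprint 21.5×4.5) is included at this height. The result has 1 disconnected region.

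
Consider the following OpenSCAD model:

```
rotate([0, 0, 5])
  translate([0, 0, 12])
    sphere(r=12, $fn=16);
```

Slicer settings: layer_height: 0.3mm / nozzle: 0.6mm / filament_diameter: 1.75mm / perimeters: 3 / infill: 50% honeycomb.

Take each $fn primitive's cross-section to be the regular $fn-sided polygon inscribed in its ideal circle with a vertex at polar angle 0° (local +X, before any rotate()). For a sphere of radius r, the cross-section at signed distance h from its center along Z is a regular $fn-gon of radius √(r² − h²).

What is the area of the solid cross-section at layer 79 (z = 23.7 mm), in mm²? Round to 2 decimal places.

21.77 mm²

At z = 23.7 mm: the r=12 sphere slices to a regular 16-gon of circumradius 2.666 (√(r²−h²) with h=11.7 from center) (area = (16/2)·2.666²·sin(360°/16) = 21.77 mm²); (whole slice rotated 5° about Z — lengths, areas and connectivity unchanged). Overall, the cross-section is a single solid region. Net area = 21.77 mm².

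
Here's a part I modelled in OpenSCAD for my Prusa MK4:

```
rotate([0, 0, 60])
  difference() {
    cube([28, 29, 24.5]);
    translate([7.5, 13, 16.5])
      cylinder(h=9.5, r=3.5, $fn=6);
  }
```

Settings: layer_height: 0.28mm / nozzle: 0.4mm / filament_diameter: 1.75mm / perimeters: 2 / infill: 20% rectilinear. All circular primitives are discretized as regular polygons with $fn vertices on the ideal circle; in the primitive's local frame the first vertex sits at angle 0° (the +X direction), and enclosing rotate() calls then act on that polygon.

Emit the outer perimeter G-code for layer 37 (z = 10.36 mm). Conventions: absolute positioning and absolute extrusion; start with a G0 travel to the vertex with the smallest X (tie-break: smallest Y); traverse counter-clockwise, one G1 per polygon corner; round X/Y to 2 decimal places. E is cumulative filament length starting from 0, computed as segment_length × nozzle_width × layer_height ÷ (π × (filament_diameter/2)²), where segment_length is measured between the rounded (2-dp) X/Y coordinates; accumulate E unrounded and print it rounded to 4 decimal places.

At z = 10.36 mm: the cube is present — its section is the full 28×29 rectangle; the cylinder at (7.5, 13) is not intersected at this z (z outside [16.5, 26]); After the difference (first − rest): none of the subtracted shapes is present at this height, so the 28×29 cube is unchanged — 1 connected region; (whole slice rotated 60° about Z — lengths, areas and connectivity unchanged). The outline is a single polygon with 4 vertices. Extrusion per mm of travel: 0.4 × 0.28 / (π × 0.875²) = 0.046564. Accumulating E over each segment gives final E = 5.3080.

G0 X-25.11 Y14.50 Z10.36
G1 X0.00 Y0.00 E1.3502
G1 X14.00 Y24.25 E2.6540
G1 X-11.11 Y38.75 E4.0042
G1 X-25.11 Y14.50 E5.3080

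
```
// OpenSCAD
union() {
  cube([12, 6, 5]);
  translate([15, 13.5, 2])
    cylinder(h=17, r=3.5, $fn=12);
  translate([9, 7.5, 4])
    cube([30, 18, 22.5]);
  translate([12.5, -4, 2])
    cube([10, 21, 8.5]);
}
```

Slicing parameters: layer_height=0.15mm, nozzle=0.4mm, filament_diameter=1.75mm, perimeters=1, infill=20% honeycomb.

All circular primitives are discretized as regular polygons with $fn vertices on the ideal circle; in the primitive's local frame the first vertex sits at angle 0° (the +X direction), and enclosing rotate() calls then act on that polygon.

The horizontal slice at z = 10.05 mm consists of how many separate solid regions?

1

At z = 10.05 mm: the cube does not reach this height (z outside [0, 5]); the cylinder at (15, 13.5): section is a regular 12-gon, circumradius r=3.5; the cube at (9, 7.5) is present — its section is the full 30×18 rectangle; the cube at (12.5, -4) is present — its section is the full 10×21 rectangle; Combining (union): the regions partially overlap (shared area 131.75 mm²), so overlapping operands fuse into one piece — 1 connected region. The result has 1 disconnected region.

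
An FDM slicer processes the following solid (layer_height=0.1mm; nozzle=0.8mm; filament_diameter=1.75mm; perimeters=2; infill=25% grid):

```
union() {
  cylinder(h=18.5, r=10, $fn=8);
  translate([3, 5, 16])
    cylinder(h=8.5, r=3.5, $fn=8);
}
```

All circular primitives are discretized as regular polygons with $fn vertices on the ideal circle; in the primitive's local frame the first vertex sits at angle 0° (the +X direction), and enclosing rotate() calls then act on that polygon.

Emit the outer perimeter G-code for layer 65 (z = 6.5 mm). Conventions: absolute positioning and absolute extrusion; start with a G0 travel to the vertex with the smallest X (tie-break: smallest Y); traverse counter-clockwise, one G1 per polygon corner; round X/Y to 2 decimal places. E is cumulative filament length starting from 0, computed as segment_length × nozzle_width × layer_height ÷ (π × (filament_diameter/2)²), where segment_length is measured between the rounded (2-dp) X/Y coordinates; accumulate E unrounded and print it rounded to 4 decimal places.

At z = 6.5 mm: the r=10 cylinder contributes a regular 8-gon of circumradius 10; the cylinder at (3, 5) does not reach this height (z outside [16, 24.5]); Combining (union): only the r=10 cylinder is present, so the union is just that shape — 1 connected region. The outline is a single polygon with 8 vertices. Extrusion per mm of travel: 0.8 × 0.1 / (π × 0.875²) = 0.033260. Accumulating E over each segment gives final E = 2.0363.

G0 X-10.00 Y0.00 Z6.50
G1 X-7.07 Y-7.07 E0.2545
G1 X0.00 Y-10.00 E0.5091
G1 X7.07 Y-7.07 E0.7636
G1 X10.00 Y0.00 E1.0182
G1 X7.07 Y7.07 E1.2727
G1 X0.00 Y10.00 E1.5273
G1 X-7.07 Y7.07 E1.7818
G1 X-10.00 Y0.00 E2.0363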